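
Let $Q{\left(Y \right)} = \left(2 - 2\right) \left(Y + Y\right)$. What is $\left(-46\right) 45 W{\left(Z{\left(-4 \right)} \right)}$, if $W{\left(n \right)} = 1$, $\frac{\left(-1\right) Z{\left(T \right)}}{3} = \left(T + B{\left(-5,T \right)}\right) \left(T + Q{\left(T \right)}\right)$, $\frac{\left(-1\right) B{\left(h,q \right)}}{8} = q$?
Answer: $-2070$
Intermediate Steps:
$B{\left(h,q \right)} = - 8 q$
$Q{\left(Y \right)} = 0$ ($Q{\left(Y \right)} = 0 \cdot 2 Y = 0$)
$Z{\left(T \right)} = 21 T^{2}$ ($Z{\left(T \right)} = - 3 \left(T - 8 T\right) \left(T + 0\right) = - 3 - 7 T T = - 3 \left(- 7 T^{2}\right) = 21 T^{2}$)
$\left(-46\right) 45 W{\left(Z{\left(-4 \right)} \right)} = \left(-46\right) 45 \cdot 1 = \left(-2070\right) 1 = -2070$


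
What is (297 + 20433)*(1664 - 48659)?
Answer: -974206350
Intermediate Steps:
(297 + 20433)*(1664 - 48659) = 20730*(-46995) = -974206350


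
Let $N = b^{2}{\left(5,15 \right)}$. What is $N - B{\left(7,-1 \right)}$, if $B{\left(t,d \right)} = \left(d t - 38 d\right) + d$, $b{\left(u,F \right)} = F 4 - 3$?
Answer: $3219$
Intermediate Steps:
$b{\left(u,F \right)} = -3 + 4 F$ ($b{\left(u,F \right)} = 4 F - 3 = -3 + 4 F$)
$B{\left(t,d \right)} = - 37 d + d t$ ($B{\left(t,d \right)} = \left(- 38 d + d t\right) + d = - 37 d + d t$)
$N = 3249$ ($N = \left(-3 + 4 \cdot 15\right)^{2} = \left(-3 + 60\right)^{2} = 57^{2} = 3249$)
$N - B{\left(7,-1 \right)} = 3249 - - (-37 + 7) = 3249 - \left(-1\right) \left(-30\right) = 3249 - 30 = 3219$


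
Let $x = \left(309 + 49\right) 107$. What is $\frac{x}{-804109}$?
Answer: $- \frac{38306}{804109} \approx -0.047638$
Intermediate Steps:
$x = 38306$ ($x = 358 \cdot 107 = 38306$)
$\frac{x}{-804109} = \frac{38306}{-804109} = 38306 \left(- \frac{1}{804109}\right) = - \frac{38306}{804109}$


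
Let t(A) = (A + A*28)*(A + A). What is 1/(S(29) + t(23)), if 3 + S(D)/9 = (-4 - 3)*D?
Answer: 1/28828 ≈ 3.4689e-5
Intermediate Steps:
S(D) = -27 - 63*D (S(D) = -27 + 9*((-4 - 3)*D) = -27 + 9*(-7*D) = -27 - 63*D)
t(A) = 58*A² (t(A) = (A + 28*A)*(2*A) = (29*A)*(2*A) = 58*A²)
1/(S(29) + t(23)) = 1/((-27 - 63*29) + 58*23²) = 1/((-27 - 1827) + 58*529) = 1/(-1854 + 30682) = 1/28828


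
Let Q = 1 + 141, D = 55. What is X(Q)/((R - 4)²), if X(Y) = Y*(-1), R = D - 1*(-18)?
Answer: -142/4761 ≈ -0.029826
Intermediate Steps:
R = 73 (R = 55 - 1*(-18) = 55 + 18 = 73)
Q = 142
X(Y) = -Y
X(Q)/((R - 4)²) = (-1*142)/((73 - 4)²) = -142/(69²) = -142/4761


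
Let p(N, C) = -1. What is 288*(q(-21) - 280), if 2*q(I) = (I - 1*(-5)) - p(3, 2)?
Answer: -82800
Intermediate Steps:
q(I) = 3 + I/2 (q(I) = ((I - 1*(-5)) - 1*(-1))/2 = ((I + 5) + 1)/2 = ((5 + I) + 1)/2 = (6 + I)/2 = 3 + I/2)
288*(q(-21) - 280) = 288*((3 + (½)*(-21)) - 280) = 288*((3 - 21/2) - 280) = 288*(-15/2 - 280) = 288*(-575/2) = -82800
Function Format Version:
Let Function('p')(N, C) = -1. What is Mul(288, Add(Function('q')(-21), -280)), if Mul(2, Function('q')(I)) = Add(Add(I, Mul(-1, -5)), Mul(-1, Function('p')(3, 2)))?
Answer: -82800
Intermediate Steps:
Function('q')(I) = Add(3, Mul(Rational(1, 2), I)) (Function('q')(I) = Mul(Rational(1, 2), Add(Add(I, Mul(-1, -5)), Mul(-1, -1))) = Mul(Rational(1, 2), Add(Add(I, 5), 1)) = Mul(Rational(1, 2), Add(Add(5, I), 1)) = Mul(Rational(1, 2), Add(6, I)) = Add(3, Mul(Rational(1, 2), I)))
Mul(288, Add(Function('q')(-21), -280)) = Mul(288, Add(Add(3, Mul(Rational(1, 2), -21)), -280)) = Mul(288, Add(Add(3, Rational(-21, 2)), -280)) = Mul(288, Add(Rational(-15, 2), -280)) = Mul(288, Rational(-575, 2)) = -82800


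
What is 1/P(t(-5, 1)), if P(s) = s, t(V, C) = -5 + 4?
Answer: -1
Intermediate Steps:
t(V, C) = -1
1/P(t(-5, 1)) = 1/(-1) = -1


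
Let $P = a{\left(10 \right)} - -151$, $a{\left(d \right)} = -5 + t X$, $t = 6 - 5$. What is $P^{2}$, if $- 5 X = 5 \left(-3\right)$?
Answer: $22201$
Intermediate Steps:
$X = 3$ ($X = - \frac{5 \left(-3\right)}{5} = \left(- \frac{1}{5}\right) \left(-15\right) = 3$)
$t = 1$ ($t = 6 - 5 = 1$)
$a{\left(d \right)} = -2$ ($a{\left(d \right)} = -5 + 1 \cdot 3 = -5 + 3 = -2$)
$P = 149$ ($P = -2 - -151 = -2 + 151 = 149$)
$P^{2} = 149^{2} = 22201$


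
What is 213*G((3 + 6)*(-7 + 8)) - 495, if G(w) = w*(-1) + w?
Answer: -495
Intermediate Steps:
G(w) = 0 (G(w) = -w + w = 0)
213*G((3 + 6)*(-7 + 8)) - 495 = 213*0 - 495 = 0 - 495 = -495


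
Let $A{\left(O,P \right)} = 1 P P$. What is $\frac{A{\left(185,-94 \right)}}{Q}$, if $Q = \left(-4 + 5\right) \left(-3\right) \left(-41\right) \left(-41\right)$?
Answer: $- \frac{8836}{5043} \approx -1.7521$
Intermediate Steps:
$A{\left(O,P \right)} = P^{2}$ ($A{\left(O,P \right)} = P P = P^{2}$)
$Q = -5043$ ($Q = 1 \left(-3\right) \left(-41\right) \left(-41\right) = \left(-3\right) \left(-41\right) \left(-41\right) = 123 \left(-41\right) = -5043$)
$\frac{A{\left(185,-94 \right)}}{Q} = \frac{\left(-94\right)^{2}}{-5043} = 8836 \left(- \frac{1}{5043}\right) = - \frac{8836}{5043}$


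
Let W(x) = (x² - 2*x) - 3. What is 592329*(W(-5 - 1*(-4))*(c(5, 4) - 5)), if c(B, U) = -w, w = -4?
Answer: 0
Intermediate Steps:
c(B, U) = 4 (c(B, U) = -1*(-4) = 4)
W(x) = -3 + x² - 2*x
592329*(W(-5 - 1*(-4))*(c(5, 4) - 5)) = 592329*((-3 + (-5 - 1*(-4))² - 2*(-5 - 1*(-4)))*(4 - 5)) = 592329*((-3 + (-5 + 4)² - 2*(-5 + 4))*(-1)) = 592329*((-3 + (-1)² - 2*(-1))*(-1)) = 592329*((-3 + 1 + 2)*(-1)) = 592329*(0*(-1)) = 592329*0 = 0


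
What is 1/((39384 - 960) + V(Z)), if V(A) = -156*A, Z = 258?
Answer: -1/1824 ≈ -0.00054825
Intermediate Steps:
1/((39384 - 960) + V(Z)) = 1/((39384 - 960) - 156*258) = 1/(38424 - 40248) = 1/(-1824) = -1/1824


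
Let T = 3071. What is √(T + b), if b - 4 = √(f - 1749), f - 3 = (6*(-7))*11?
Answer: √(3075 + 4*I*√138) ≈ 55.454 + 0.4237*I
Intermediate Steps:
f = -459 (f = 3 + (6*(-7))*11 = 3 - 42*11 = 3 - 462 = -459)
b = 4 + 4*I*√138 (b = 4 + √(-459 - 1749) = 4 + √(-2208) = 4 + 4*I*√138 ≈ 4.0 + 46.989*I)
√(T + b) = √(3071 + (4 + 4*I*√138)) = √(3075 + 4*I*√138)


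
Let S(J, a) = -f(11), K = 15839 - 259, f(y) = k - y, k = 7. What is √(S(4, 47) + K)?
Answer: 4*√974 ≈ 124.84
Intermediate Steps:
f(y) = 7 - y
K = 15580
S(J, a) = 4 (S(J, a) = -(7 - 1*11) = -(7 - 11) = -1*(-4) = 4)
√(S(4, 47) + K) = √(4 + 15580) = √15584 = 4*√974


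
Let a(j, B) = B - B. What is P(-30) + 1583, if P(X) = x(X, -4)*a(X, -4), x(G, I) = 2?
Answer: 1583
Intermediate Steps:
a(j, B) = 0
P(X) = 0 (P(X) = 2*0 = 0)
P(-30) + 1583 = 0 + 1583 = 1583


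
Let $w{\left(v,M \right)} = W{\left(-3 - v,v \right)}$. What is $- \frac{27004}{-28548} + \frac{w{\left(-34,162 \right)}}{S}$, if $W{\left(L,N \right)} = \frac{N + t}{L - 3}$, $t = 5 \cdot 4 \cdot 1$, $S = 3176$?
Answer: $\frac{42875215}{45334224} \approx 0.94576$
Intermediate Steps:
$t = 20$ ($t = 20 \cdot 1 = 20$)
$W{\left(L,N \right)} = \frac{20 + N}{-3 + L}$ ($W{\left(L,N \right)} = \frac{N + 20}{L - 3} = \frac{20 + N}{-3 + L}$)
$w{\left(v,M \right)} = \frac{20 + v}{-6 - v}$ ($w{\left(v,M \right)} = \frac{20 + v}{-3 - \left(3 + v\right)} = \frac{20 + v}{-6 - v}$)
$- \frac{27004}{-28548} + \frac{w{\left(-34,162 \right)}}{S} = - \frac{27004}{-28548} + \frac{\frac{1}{6 - 34} \left(-20 - -34\right)}{3176} = \left(-27004\right) \left(- \frac{1}{28548}\right) + \frac{-20 + 34}{-28} \cdot \frac{1}{3176} = \frac{6751}{7137} + \left(- \frac{1}{28}\right) 14 \cdot \frac{1}{3176} = \frac{6751}{7137} - \frac{1}{6352} = \frac{42875215}{45334224}$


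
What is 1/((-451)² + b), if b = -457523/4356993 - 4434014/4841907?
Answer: 2344017211739/476773052190282532 ≈ 4.9164e-6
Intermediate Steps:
b = -2392694641807/2344017211739 (b = -457523*1/4356993 - 4434014*1/4841907 = -457523/4356993 - 4434014/4841907 = -2392694641807/2344017211739 ≈ -1.0208)
1/((-451)² + b) = 1/((-451)² - 2392694641807/2344017211739) = 1/(203401 - 2392694641807/2344017211739) = 1/(476773052190282532/2344017211739) = 2344017211739/476773052190282532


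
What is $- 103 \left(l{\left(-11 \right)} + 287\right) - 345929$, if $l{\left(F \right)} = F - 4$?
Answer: $-373945$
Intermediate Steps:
$l{\left(F \right)} = -4 + F$
$- 103 \left(l{\left(-11 \right)} + 287\right) - 345929 = - 103 \left(\left(-4 - 11\right) + 287\right) - 345929 = - 103 \left(-15 + 287\right) - 345929 = \left(-103\right) 272 - 345929 = -28016 - 345929 = -373945$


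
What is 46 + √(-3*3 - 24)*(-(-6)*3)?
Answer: 46 + 18*I*√33 ≈ 46.0 + 103.4*I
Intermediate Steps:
46 + √(-3*3 - 24)*(-(-6)*3) = 46 + √(-9 - 24)*(-3*(-6)) = 46 + √(-33)*18 = 46 + (I*√33)*18 = 46 + 18*I*√33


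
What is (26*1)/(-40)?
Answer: -13/20 ≈ -0.65000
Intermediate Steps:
(26*1)/(-40) = 26*(-1/40) = -13/20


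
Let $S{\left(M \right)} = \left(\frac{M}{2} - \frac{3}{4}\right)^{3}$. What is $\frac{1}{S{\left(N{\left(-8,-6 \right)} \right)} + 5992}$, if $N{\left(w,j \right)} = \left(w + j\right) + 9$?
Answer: $\frac{64}{381291} \approx 0.00016785$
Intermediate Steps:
$N{\left(w,j \right)} = 9 + j + w$ ($N{\left(w,j \right)} = \left(j + w\right) + 9 = 9 + j + w$)
$S{\left(M \right)} = \left(- \frac{3}{4} + \frac{M}{2}\right)^{3}$ ($S{\left(M \right)} = \left(M \frac{1}{2} - \frac{3}{4}\right)^{3} = \left(\frac{M}{2} - \frac{3}{4}\right)^{3} = \left(- \frac{3}{4} + \frac{M}{2}\right)^{3}$)
$\frac{1}{S{\left(N{\left(-8,-6 \right)} \right)} + 5992} = \frac{1}{\frac{\left(-3 + 2 \left(9 - 6 - 8\right)\right)^{3}}{64} + 5992} = \frac{1}{\frac{\left(-3 + 2 \left(-5\right)\right)^{3}}{64} + 5992} = \frac{1}{\frac{\left(-3 - 10\right)^{3}}{64} + 5992} = \frac{1}{\frac{\left(-13\right)^{3}}{64} + 5992} = \frac{1}{\frac{1}{64} \left(-2197\right) + 5992} = \frac{1}{- \frac{2197}{64} + 5992} = \frac{1}{\frac{381291}{64}} = \frac{64}{381291}$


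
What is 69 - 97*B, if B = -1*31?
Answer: 3076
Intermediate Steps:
B = -31
69 - 97*B = 69 - 97*(-31) = 69 + 3007 = 3076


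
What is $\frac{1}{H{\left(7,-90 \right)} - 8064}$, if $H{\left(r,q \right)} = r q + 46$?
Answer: $- \frac{1}{8648} \approx -0.00011563$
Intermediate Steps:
$H{\left(r,q \right)} = 46 + q r$ ($H{\left(r,q \right)} = q r + 46 = 46 + q r$)
$\frac{1}{H{\left(7,-90 \right)} - 8064} = \frac{1}{\left(46 - 630\right) - 8064} = \frac{1}{-584 - 8064} = \frac{1}{-8648} = - \frac{1}{8648}$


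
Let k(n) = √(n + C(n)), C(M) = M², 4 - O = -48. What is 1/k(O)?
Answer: √689/1378 ≈ 0.019048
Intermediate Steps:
O = 52 (O = 4 - 1*(-48) = 4 + 48 = 52)
k(n) = √(n + n²)
1/k(O) = 1/(√(52*(1 + 52))) = 1/(√(52*53)) = 1/(√2756) = 1/(2*√689) = √689/1378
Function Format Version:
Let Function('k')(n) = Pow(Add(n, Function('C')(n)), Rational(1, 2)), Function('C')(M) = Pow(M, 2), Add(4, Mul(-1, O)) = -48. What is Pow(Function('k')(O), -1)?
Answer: Mul(Rational(1, 1378), Pow(689, Rational(1, 2))) ≈ 0.019048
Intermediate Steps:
O = 52 (O = Add(4, Mul(-1, -48)) = Add(4, 48) = 52)
Function('k')(n) = Pow(Add(n, Pow(n, 2)), Rational(1, 2))
Pow(Function('k')(O), -1) = Pow(Pow(Mul(52, Add(1, 52)), Rational(1, 2)), -1) = Pow(Pow(Mul(52, 53), Rational(1, 2)), -1) = Pow(Pow(2756, Rational(1, 2)), -1) = Pow(Mul(2, Pow(689, Rational(1, 2))), -1) = Mul(Rational(1, 1378), Pow(689, Rational(1, 2)))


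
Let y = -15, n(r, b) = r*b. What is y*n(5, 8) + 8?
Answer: -592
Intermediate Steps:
n(r, b) = b*r
y*n(5, 8) + 8 = -120*5 + 8 = -15*40 + 8 = -600 + 8 = -592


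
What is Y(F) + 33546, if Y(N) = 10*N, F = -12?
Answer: 33426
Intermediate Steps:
Y(F) + 33546 = 10*(-12) + 33546 = -120 + 33546 = 33426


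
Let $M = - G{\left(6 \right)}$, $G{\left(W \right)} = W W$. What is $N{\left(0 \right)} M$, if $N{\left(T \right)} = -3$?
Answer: $108$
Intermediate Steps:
$G{\left(W \right)} = W^{2}$
$M = -36$ ($M = - 6^{2} = \left(-1\right) 36 = -36$)
$N{\left(0 \right)} M = \left(-3\right) \left(-36\right) = 108$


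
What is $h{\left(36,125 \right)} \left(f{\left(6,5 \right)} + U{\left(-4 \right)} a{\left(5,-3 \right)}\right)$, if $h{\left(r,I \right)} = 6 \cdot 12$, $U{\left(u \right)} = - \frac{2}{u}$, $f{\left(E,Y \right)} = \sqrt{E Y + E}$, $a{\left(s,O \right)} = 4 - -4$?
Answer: $720$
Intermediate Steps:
$a{\left(s,O \right)} = 8$ ($a{\left(s,O \right)} = 4 + 4 = 8$)
$f{\left(E,Y \right)} = \sqrt{E + E Y}$
$h{\left(r,I \right)} = 72$
$h{\left(36,125 \right)} \left(f{\left(6,5 \right)} + U{\left(-4 \right)} a{\left(5,-3 \right)}\right) = 72 \left(\sqrt{6 \left(1 + 5\right)} + - \frac{2}{-4} \cdot 8\right) = 72 \left(\sqrt{6 \cdot 6} + \left(-2\right) \left(- \frac{1}{4}\right) 8\right) = 72 \left(\sqrt{36} + \frac{1}{2} \cdot 8\right) = 72 \left(6 + 4\right) = 72 \cdot 10 = 720$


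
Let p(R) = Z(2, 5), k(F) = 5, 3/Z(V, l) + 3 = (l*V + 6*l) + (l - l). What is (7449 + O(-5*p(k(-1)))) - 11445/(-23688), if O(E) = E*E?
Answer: 11503984073/1544232 ≈ 7449.6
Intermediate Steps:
Z(V, l) = 3/(-3 + 6*l + V*l) (Z(V, l) = 3/(-3 + ((l*V + 6*l) + (l - l))) = 3/(-3 + ((V*l + 6*l) + 0)) = 3/(-3 + ((6*l + V*l) + 0)) = 3/(-3 + (6*l + V*l)) = 3/(-3 + 6*l + V*l))
p(R) = 3/37 (p(R) = 3/(-3 + 6*5 + 2*5) = 3/(-3 + 30 + 10) = 3/37)
O(E) = E²
(7449 + O(-5*p(k(-1)))) - 11445/(-23688) = (7449 + (-5*3/37)²) - 11445/(-23688) = (7449 + (-15/37)²) - 11445*(-1/23688) = (7449 + 225/1369) + 545/1128 = 10197906/1369 + 545/1128 = 11503984073/1544232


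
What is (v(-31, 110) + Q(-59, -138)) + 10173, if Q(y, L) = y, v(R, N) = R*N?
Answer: 6704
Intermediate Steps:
v(R, N) = N*R
(v(-31, 110) + Q(-59, -138)) + 10173 = (110*(-31) - 59) + 10173 = (-3410 - 59) + 10173 = -3469 + 10173 = 6704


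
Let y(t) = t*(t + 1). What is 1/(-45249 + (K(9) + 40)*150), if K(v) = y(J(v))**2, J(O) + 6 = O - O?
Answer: 1/95751 ≈ 1.0444e-5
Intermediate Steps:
J(O) = -6 (J(O) = -6 + (O - O) = -6 + 0 = -6)
y(t) = t*(1 + t)
K(v) = 900 (K(v) = (-6*(1 - 6))**2 = (-6*(-5))**2 = 30**2 = 900)
1/(-45249 + (K(9) + 40)*150) = 1/(-45249 + (900 + 40)*150) = 1/(-45249 + 940*150) = 1/(-45249 + 141000) = 1/95751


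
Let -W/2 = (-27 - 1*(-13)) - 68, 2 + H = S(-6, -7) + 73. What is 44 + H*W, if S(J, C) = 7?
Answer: 12836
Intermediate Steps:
H = 78 (H = -2 + (7 + 73) = -2 + 80 = 78)
W = 164 (W = -2*((-27 - 1*(-13)) - 68) = -2*((-27 + 13) - 68) = -2*(-14 - 68) = -2*(-82) = 164)
44 + H*W = 44 + 78*164 = 44 + 12792 = 12836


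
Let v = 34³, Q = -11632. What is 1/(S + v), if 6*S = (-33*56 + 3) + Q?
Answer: 6/222347 ≈ 2.6985e-5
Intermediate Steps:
v = 39304
S = -13477/6 (S = ((-33*56 + 3) - 11632)/6 = ((-1848 + 3) - 11632)/6 = (-1845 - 11632)/6 = (⅙)*(-13477) = -13477/6 ≈ -2246.2)
1/(S + v) = 1/(-13477/6 + 39304) = 1/(222347/6) = 6/222347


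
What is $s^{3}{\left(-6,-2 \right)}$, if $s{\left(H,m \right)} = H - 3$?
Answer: $-729$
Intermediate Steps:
$s{\left(H,m \right)} = -3 + H$
$s^{3}{\left(-6,-2 \right)} = \left(-3 - 6\right)^{3} = \left(-9\right)^{3} = -729$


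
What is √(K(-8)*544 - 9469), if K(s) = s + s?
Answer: I*√18173 ≈ 134.81*I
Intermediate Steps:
K(s) = 2*s
√(K(-8)*544 - 9469) = √((2*(-8))*544 - 9469) = √(-16*544 - 9469) = √(-8704 - 9469) = √(-18173) = I*√18173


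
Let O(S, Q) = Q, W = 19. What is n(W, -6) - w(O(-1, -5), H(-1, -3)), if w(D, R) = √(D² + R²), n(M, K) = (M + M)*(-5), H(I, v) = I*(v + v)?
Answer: -190 - √61 ≈ -197.81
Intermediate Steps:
H(I, v) = 2*I*v (H(I, v) = I*(2*v) = 2*I*v)
n(M, K) = -10*M (n(M, K) = (2*M)*(-5) = -10*M)
n(W, -6) - w(O(-1, -5), H(-1, -3)) = -10*19 - √((-5)² + (2*(-1)*(-3))²) = -190 - √(25 + 6²) = -190 - √(25 + 36) = -190 - √61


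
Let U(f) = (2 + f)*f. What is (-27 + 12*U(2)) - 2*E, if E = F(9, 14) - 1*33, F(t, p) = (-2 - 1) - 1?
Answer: 143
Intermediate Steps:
U(f) = f*(2 + f)
F(t, p) = -4 (F(t, p) = -3 - 1 = -4)
E = -37 (E = -4 - 1*33 = -4 - 33 = -37)
(-27 + 12*U(2)) - 2*E = (-27 + 12*(2*(2 + 2))) - 2*(-37) = (-27 + 12*(2*4)) + 74 = (-27 + 12*8) + 74 = (-27 + 96) + 74 = 69 + 74 = 143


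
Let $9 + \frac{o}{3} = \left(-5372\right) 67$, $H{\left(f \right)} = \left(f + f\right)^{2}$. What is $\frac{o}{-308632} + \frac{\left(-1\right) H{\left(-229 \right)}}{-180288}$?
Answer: $\frac{8106708905}{1738832688} \approx 4.6622$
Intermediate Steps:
$H{\left(f \right)} = 4 f^{2}$ ($H{\left(f \right)} = \left(2 f\right)^{2} = 4 f^{2}$)
$o = -1079799$ ($o = -27 + 3 \left(\left(-5372\right) 67\right) = -27 + 3 \left(-359924\right) = -27 - 1079772 = -1079799$)
$\frac{o}{-308632} + \frac{\left(-1\right) H{\left(-229 \right)}}{-180288} = - \frac{1079799}{-308632} + \frac{\left(-1\right) 4 \left(-229\right)^{2}}{-180288} = \left(-1079799\right) \left(- \frac{1}{308632}\right) + - 4 \cdot 52441 \left(- \frac{1}{180288}\right) = \frac{1079799}{308632} + \left(-1\right) 209764 \left(- \frac{1}{180288}\right) = \frac{1079799}{308632} - - \frac{52441}{45072} = \frac{1079799}{308632} + \frac{52441}{45072} = \frac{8106708905}{1738832688}$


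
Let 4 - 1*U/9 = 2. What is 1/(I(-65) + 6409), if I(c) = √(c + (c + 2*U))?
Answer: 6409/41075375 - I*√94/41075375 ≈ 0.00015603 - 2.3604e-7*I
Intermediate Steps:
U = 18 (U = 36 - 9*2 = 36 - 18 = 18)
I(c) = √(36 + 2*c) (I(c) = √(c + (c + 2*18)) = √(c + (c + 36)) = √(c + (36 + c)) = √(36 + 2*c))
1/(I(-65) + 6409) = 1/(√(36 + 2*(-65)) + 6409) = 1/(√(36 - 130) + 6409) = 1/(√(-94) + 6409) = 1/(I*√94 + 6409) = 1/(6409 + I*√94)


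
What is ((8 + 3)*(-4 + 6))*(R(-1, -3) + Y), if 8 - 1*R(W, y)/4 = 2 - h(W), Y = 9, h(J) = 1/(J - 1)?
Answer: 682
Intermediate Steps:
h(J) = 1/(-1 + J)
R(W, y) = 24 + 4/(-1 + W) (R(W, y) = 32 - 4*(2 - 1/(-1 + W)) = 32 + (-8 + 4/(-1 + W)) = 24 + 4/(-1 + W))
((8 + 3)*(-4 + 6))*(R(-1, -3) + Y) = ((8 + 3)*(-4 + 6))*(4*(-5 + 6*(-1))/(-1 - 1) + 9) = (11*2)*(4*(-5 - 6)/(-2) + 9) = 22*(4*(-½)*(-11) + 9) = 22*(22 + 9) = 22*31 = 682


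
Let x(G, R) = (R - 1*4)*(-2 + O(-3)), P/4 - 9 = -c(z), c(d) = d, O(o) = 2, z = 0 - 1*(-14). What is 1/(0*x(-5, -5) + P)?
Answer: -1/20 ≈ -0.050000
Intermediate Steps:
z = 14 (z = 0 + 14 = 14)
P = -20 (P = 36 + 4*(-1*14) = 36 + 4*(-14) = 36 - 56 = -20)
x(G, R) = 0 (x(G, R) = (R - 1*4)*(-2 + 2) = (R - 4)*0 = (-4 + R)*0 = 0)
1/(0*x(-5, -5) + P) = 1/(0*0 - 20) = 1/(0 - 20) = 1/(-20) = -1/20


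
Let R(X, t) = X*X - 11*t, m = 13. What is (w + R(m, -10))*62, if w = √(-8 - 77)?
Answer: 17298 + 62*I*√85 ≈ 17298.0 + 571.61*I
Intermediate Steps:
R(X, t) = X² - 11*t
w = I*√85 (w = √(-85) = I*√85 ≈ 9.2195*I)
(w + R(m, -10))*62 = (I*√85 + (13² - 11*(-10)))*62 = (I*√85 + (169 + 110))*62 = (I*√85 + 279)*62 = (279 + I*√85)*62 = 17298 + 62*I*√85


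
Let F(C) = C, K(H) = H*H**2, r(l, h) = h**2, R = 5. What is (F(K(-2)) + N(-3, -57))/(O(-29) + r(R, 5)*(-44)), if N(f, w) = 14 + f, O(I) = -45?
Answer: -3/1145 ≈ -0.0026201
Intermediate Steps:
K(H) = H**3
(F(K(-2)) + N(-3, -57))/(O(-29) + r(R, 5)*(-44)) = ((-2)**3 + (14 - 3))/(-45 + 5**2*(-44)) = (-8 + 11)/(-45 + 25*(-44)) = 3/(-45 - 1100) = 3/(-1145) = 3*(-1/1145) = -3/1145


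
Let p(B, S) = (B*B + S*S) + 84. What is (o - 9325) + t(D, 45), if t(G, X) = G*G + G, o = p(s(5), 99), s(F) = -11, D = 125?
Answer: 16431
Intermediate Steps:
p(B, S) = 84 + B² + S² (p(B, S) = (B² + S²) + 84 = 84 + B² + S²)
o = 10006 (o = 84 + (-11)² + 99² = 84 + 121 + 9801 = 10006)
t(G, X) = G + G² (t(G, X) = G² + G = G + G²)
(o - 9325) + t(D, 45) = (10006 - 9325) + 125*(1 + 125) = 681 + 125*126 = 681 + 15750 = 16431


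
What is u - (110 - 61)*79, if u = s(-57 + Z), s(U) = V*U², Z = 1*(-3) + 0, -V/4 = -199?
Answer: 2861729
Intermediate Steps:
V = 796 (V = -4*(-199) = 796)
Z = -3 (Z = -3 + 0 = -3)
s(U) = 796*U²
u = 2865600 (u = 796*(-57 - 3)² = 796*(-60)² = 796*3600 = 2865600)
u - (110 - 61)*79 = 2865600 - (110 - 61)*79 = 2865600 - 49*79 = 2865600 - 1*3871 = 2865600 - 3871 = 2861729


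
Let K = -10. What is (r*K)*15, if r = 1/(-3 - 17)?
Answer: 15/2 ≈ 7.5000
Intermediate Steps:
r = -1/20 (r = 1/(-20) = -1/20 ≈ -0.050000)
(r*K)*15 = -1/20*(-10)*15 = (½)*15 = 15/2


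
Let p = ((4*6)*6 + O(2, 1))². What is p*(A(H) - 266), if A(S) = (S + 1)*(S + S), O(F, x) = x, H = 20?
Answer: 12068350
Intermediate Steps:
A(S) = 2*S*(1 + S) (A(S) = (1 + S)*(2*S) = 2*S*(1 + S))
p = 21025 (p = ((4*6)*6 + 1)² = (24*6 + 1)² = (144 + 1)² = 145² = 21025)
p*(A(H) - 266) = 21025*(2*20*(1 + 20) - 266) = 21025*(2*20*21 - 266) = 21025*(840 - 266) = 21025*574 = 12068350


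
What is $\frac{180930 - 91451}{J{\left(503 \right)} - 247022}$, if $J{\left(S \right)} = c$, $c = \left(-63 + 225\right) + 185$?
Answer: $- \frac{6883}{18975} \approx -0.36274$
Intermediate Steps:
$c = 347$ ($c = 162 + 185 = 347$)
$J{\left(S \right)} = 347$
$\frac{180930 - 91451}{J{\left(503 \right)} - 247022} = \frac{180930 - 91451}{347 - 247022} = \frac{89479}{-246675} = 89479 \left(- \frac{1}{246675}\right) = - \frac{6883}{18975}$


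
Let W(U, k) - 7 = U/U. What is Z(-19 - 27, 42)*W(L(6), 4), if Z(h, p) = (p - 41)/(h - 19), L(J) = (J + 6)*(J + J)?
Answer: -8/65 ≈ -0.12308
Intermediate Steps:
L(J) = 2*J*(6 + J) (L(J) = (6 + J)*(2*J) = 2*J*(6 + J))
W(U, k) = 8 (W(U, k) = 7 + U/U = 7 + 1 = 8)
Z(h, p) = (-41 + p)/(-19 + h)
Z(-19 - 27, 42)*W(L(6), 4) = ((-41 + 42)/(-19 + (-19 - 27)))*8 = (1/(-19 - 46))*8 = (1/(-65))*8 = -1/65*1*8 = -1/65*8 = -8/65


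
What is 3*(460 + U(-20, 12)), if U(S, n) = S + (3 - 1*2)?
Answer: 1323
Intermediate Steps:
U(S, n) = 1 + S (U(S, n) = S + (3 - 2) = S + 1 = 1 + S)
3*(460 + U(-20, 12)) = 3*(460 + (1 - 20)) = 3*(460 - 19) = 3*441 = 1323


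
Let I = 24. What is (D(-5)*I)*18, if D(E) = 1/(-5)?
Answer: -432/5 ≈ -86.400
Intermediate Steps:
D(E) = -⅕
(D(-5)*I)*18 = -⅕*24*18 = -24/5*18 = -432/5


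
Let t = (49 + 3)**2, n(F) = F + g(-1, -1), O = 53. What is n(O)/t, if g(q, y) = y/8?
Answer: 423/21632 ≈ 0.019554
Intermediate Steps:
g(q, y) = y/8 (g(q, y) = y*(1/8) = y/8)
n(F) = -1/8 + F (n(F) = F + (1/8)*(-1) = F - 1/8 = -1/8 + F)
t = 2704 (t = 52**2 = 2704)
n(O)/t = (-1/8 + 53)/2704 = (423/8)*(1/2704) = 423/21632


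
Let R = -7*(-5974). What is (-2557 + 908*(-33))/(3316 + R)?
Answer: -32521/45134 ≈ -0.72054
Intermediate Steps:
R = 41818
(-2557 + 908*(-33))/(3316 + R) = (-2557 + 908*(-33))/(3316 + 41818) = (-2557 - 29964)/45134 = -32521*1/45134 = -32521/45134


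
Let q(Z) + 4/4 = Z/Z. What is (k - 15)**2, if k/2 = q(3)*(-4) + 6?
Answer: 9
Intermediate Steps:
q(Z) = 0 (q(Z) = -1 + Z/Z = -1 + 1 = 0)
k = 12 (k = 2*(0*(-4) + 6) = 2*(0 + 6) = 2*6 = 12)
(k - 15)**2 = (12 - 15)**2 = (-3)**2 = 9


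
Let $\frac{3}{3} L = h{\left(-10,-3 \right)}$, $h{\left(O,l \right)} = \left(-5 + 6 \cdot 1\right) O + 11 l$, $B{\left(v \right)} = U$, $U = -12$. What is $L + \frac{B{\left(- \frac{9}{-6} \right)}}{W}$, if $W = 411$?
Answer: $- \frac{5895}{137} \approx -43.029$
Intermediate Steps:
$B{\left(v \right)} = -12$
$h{\left(O,l \right)} = O + 11 l$ ($h{\left(O,l \right)} = \left(-5 + 6\right) O + 11 l = 1 O + 11 l = O + 11 l$)
$L = -43$ ($L = -10 + 11 \left(-3\right) = -10 - 33 = -43$)
$L + \frac{B{\left(- \frac{9}{-6} \right)}}{W} = -43 - \frac{12}{411} = -43 - \frac{4}{137} = - \frac{5895}{137}$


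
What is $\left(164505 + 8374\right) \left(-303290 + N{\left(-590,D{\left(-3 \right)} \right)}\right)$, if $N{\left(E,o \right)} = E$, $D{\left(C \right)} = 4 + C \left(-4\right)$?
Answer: $-52534470520$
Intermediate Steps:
$D{\left(C \right)} = 4 - 4 C$
$\left(164505 + 8374\right) \left(-303290 + N{\left(-590,D{\left(-3 \right)} \right)}\right) = \left(164505 + 8374\right) \left(-303290 - 590\right) = 172879 \left(-303880\right) = -52534470520$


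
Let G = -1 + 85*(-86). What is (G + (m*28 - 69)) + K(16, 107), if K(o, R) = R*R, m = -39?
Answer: 2977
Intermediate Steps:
G = -7311 (G = -1 - 7310 = -7311)
K(o, R) = R²
(G + (m*28 - 69)) + K(16, 107) = (-7311 + (-39*28 - 69)) + 107² = (-7311 + (-1092 - 69)) + 11449 = (-7311 - 1161) + 11449 = -8472 + 11449 = 2977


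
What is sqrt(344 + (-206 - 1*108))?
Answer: sqrt(30) ≈ 5.4772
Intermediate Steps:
sqrt(344 + (-206 - 1*108)) = sqrt(344 + (-206 - 108)) = sqrt(344 - 314) = sqrt(30)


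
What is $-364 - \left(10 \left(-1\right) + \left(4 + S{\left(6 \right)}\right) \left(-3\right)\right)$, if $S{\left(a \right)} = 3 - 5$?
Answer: $-348$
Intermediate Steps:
$S{\left(a \right)} = -2$
$-364 - \left(10 \left(-1\right) + \left(4 + S{\left(6 \right)}\right) \left(-3\right)\right) = -364 - \left(10 \left(-1\right) + \left(4 - 2\right) \left(-3\right)\right) = -364 - \left(-10 + 2 \left(-3\right)\right) = -364 - \left(-10 - 6\right) = -364 - -16 = -364 + 16 = -348$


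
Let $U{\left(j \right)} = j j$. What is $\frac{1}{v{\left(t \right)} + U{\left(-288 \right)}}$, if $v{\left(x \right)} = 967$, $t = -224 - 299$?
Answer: $\frac{1}{83911} \approx 1.1917 \cdot 10^{-5}$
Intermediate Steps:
$t = -523$ ($t = -224 - 299 = -523$)
$U{\left(j \right)} = j^{2}$
$\frac{1}{v{\left(t \right)} + U{\left(-288 \right)}} = \frac{1}{967 + \left(-288\right)^{2}} = \frac{1}{967 + 82944} = \frac{1}{83911}$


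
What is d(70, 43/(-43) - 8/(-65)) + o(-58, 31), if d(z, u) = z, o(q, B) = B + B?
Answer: 132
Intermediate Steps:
o(q, B) = 2*B
d(70, 43/(-43) - 8/(-65)) + o(-58, 31) = 70 + 2*31 = 70 + 62 = 132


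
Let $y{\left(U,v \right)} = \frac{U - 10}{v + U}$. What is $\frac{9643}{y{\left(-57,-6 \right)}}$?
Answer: $\frac{607509}{67} \approx 9067.3$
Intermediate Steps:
$y{\left(U,v \right)} = \frac{-10 + U}{U + v}$
$\frac{9643}{y{\left(-57,-6 \right)}} = \frac{9643}{\frac{1}{-57 - 6} \left(-10 - 57\right)} = \frac{9643}{\frac{1}{-63} \left(-67\right)} = \frac{9643}{\left(- \frac{1}{63}\right) \left(-67\right)} = \frac{9643}{\frac{67}{63}} = 9643 \cdot \frac{63}{67} = \frac{607509}{67}$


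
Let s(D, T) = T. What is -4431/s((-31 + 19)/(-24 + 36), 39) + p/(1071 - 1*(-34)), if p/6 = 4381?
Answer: -99259/1105 ≈ -89.827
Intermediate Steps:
p = 26286 (p = 6*4381 = 26286)
-4431/s((-31 + 19)/(-24 + 36), 39) + p/(1071 - 1*(-34)) = -4431/39 + 26286/(1071 - 1*(-34)) = -4431*1/39 + 26286/(1071 + 34) = -1477/13 + 26286/1105 = -1477/13 + 26286*(1/1105) = -1477/13 + 2022/85 = -99259/1105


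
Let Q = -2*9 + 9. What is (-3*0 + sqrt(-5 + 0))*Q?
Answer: -9*I*sqrt(5) ≈ -20.125*I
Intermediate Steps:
Q = -9 (Q = -18 + 9 = -9)
(-3*0 + sqrt(-5 + 0))*Q = (-3*0 + sqrt(-5 + 0))*(-9) = (0 + sqrt(-5))*(-9) = (0 + I*sqrt(5))*(-9) = (I*sqrt(5))*(-9) = -9*I*sqrt(5)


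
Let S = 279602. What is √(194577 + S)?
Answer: √474179 ≈ 688.61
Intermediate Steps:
√(194577 + S) = √(194577 + 279602) = √474179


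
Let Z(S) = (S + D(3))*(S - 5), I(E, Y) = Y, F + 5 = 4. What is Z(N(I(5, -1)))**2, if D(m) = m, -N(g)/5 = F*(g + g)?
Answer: 11025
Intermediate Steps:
F = -1 (F = -5 + 4 = -1)
N(g) = 10*g (N(g) = -(-5)*(g + g) = -(-5)*2*g = -(-10)*g = 10*g)
Z(S) = (-5 + S)*(3 + S) (Z(S) = (S + 3)*(S - 5) = (3 + S)*(-5 + S) = (-5 + S)*(3 + S))
Z(N(I(5, -1)))**2 = (-15 + (10*(-1))**2 - 20*(-1))**2 = (-15 + (-10)**2 - 2*(-10))**2 = (-15 + 100 + 20)**2 = 105**2 = 11025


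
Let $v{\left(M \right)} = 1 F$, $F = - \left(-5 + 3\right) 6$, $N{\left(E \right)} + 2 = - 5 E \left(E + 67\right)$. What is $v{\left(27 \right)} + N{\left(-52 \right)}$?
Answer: $3910$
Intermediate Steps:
$N{\left(E \right)} = -2 - 5 E \left(67 + E\right)$ ($N{\left(E \right)} = -2 + - 5 E \left(E + 67\right) = -2 + - 5 E \left(67 + E\right) = -2 - 5 E \left(67 + E\right)$)
$F = 12$ ($F = - \left(-2\right) 6 = \left(-1\right) \left(-12\right) = 12$)
$v{\left(M \right)} = 12$ ($v{\left(M \right)} = 1 \cdot 12 = 12$)
$v{\left(27 \right)} + N{\left(-52 \right)} = 12 - \left(-17418 + 13520\right) = 12 - -3898 = 12 + 3898 = 3910$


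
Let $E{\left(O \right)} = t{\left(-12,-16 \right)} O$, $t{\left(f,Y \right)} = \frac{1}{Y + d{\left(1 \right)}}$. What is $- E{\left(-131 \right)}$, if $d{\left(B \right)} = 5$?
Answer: $- \frac{131}{11} \approx -11.909$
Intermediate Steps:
$t{\left(f,Y \right)} = \frac{1}{5 + Y}$ ($t{\left(f,Y \right)} = \frac{1}{Y + 5} = \frac{1}{5 + Y}$)
$E{\left(O \right)} = - \frac{O}{11}$ ($E{\left(O \right)} = \frac{O}{5 - 16} = \frac{O}{-11} = - \frac{O}{11}$)
$- E{\left(-131 \right)} = - \frac{\left(-1\right) \left(-131\right)}{11} = \left(-1\right) \frac{131}{11} = - \frac{131}{11}$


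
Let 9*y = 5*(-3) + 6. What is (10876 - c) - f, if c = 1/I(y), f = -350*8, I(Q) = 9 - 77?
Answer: 929969/68 ≈ 13676.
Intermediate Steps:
y = -1 (y = (5*(-3) + 6)/9 = (-15 + 6)/9 = (1/9)*(-9) = -1)
I(Q) = -68
f = -2800
c = -1/68 (c = 1/(-68) = -1/68 ≈ -0.014706)
(10876 - c) - f = (10876 - 1*(-1/68)) - 1*(-2800) = (10876 + 1/68) + 2800 = 739569/68 + 2800 = 929969/68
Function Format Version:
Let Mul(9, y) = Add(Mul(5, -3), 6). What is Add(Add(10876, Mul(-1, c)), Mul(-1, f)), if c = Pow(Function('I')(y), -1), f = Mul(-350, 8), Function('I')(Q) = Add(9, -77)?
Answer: Rational(929969, 68) ≈ 13676.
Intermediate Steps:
y = -1 (y = Mul(Rational(1, 9), Add(Mul(5, -3), 6)) = Mul(Rational(1, 9), Add(-15, 6)) = Mul(Rational(1, 9), -9) = -1)
Function('I')(Q) = -68
f = -2800
c = Rational(-1, 68) (c = Pow(-68, -1) = Rational(-1, 68) ≈ -0.014706)
Add(Add(10876, Mul(-1, c)), Mul(-1, f)) = Add(Add(10876, Mul(-1, Rational(-1, 68))), Mul(-1, -2800)) = Add(Add(10876, Rational(1, 68)), 2800) = Add(Rational(739569, 68), 2800) = Rational(929969, 68)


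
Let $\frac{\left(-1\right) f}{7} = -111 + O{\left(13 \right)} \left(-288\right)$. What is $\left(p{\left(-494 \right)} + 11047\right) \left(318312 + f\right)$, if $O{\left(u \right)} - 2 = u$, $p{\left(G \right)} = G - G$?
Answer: $3859037463$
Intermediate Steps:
$p{\left(G \right)} = 0$
$O{\left(u \right)} = 2 + u$
$f = 31017$ ($f = - 7 \left(-111 + \left(2 + 13\right) \left(-288\right)\right) = - 7 \left(-111 + 15 \left(-288\right)\right) = - 7 \left(-111 - 4320\right) = \left(-7\right) \left(-4431\right) = 31017$)
$\left(p{\left(-494 \right)} + 11047\right) \left(318312 + f\right) = \left(0 + 11047\right) \left(318312 + 31017\right) = 11047 \cdot 349329 = 3859037463$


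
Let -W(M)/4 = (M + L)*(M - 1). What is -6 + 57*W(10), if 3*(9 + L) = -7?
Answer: 2730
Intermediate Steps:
L = -34/3 (L = -9 + (⅓)*(-7) = -9 - 7/3 = -34/3 ≈ -11.333)
W(M) = -4*(-1 + M)*(-34/3 + M) (W(M) = -4*(M - 34/3)*(M - 1) = -4*(-34/3 + M)*(-1 + M) = -4*(-1 + M)*(-34/3 + M))
-6 + 57*W(10) = -6 + 57*(-136/3 - 4*10² + (148/3)*10) = -6 + 57*(-136/3 - 4*100 + 1480/3) = -6 + 57*(-136/3 - 400 + 1480/3) = -6 + 57*48 = -6 + 2736 = 2730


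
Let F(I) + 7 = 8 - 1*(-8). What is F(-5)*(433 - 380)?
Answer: 477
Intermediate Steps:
F(I) = 9 (F(I) = -7 + (8 - 1*(-8)) = -7 + (8 + 8) = -7 + 16 = 9)
F(-5)*(433 - 380) = 9*(433 - 380) = 9*53 = 477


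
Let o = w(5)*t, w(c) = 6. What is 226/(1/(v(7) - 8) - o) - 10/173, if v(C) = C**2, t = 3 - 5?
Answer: 1598088/85289 ≈ 18.737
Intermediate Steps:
t = -2
o = -12 (o = 6*(-2) = -12)
226/(1/(v(7) - 8) - o) - 10/173 = 226/(1/(7**2 - 8) - 1*(-12)) - 10/173 = 226/(1/(49 - 8) + 12) - 10*1/173 = 226/(1/41 + 12) - 10/173 = 226/(493/41) - 10/173 = 226*(41/493) - 10/173 = 9266/493 - 10/173 = 1598088/85289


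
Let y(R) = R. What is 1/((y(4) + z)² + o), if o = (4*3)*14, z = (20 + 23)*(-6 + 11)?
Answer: 1/48129 ≈ 2.0777e-5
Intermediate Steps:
z = 215 (z = 43*5 = 215)
o = 168 (o = 12*14 = 168)
1/((y(4) + z)² + o) = 1/((4 + 215)² + 168) = 1/(219² + 168) = 1/(47961 + 168) = 1/48129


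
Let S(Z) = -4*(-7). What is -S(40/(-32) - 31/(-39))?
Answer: -28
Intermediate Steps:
S(Z) = 28
-S(40/(-32) - 31/(-39)) = -1*28 = -28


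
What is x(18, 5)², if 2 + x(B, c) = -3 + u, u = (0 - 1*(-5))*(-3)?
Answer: 400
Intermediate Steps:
u = -15 (u = (0 + 5)*(-3) = 5*(-3) = -15)
x(B, c) = -20 (x(B, c) = -2 + (-3 - 15) = -2 - 18 = -20)
x(18, 5)² = (-20)² = 400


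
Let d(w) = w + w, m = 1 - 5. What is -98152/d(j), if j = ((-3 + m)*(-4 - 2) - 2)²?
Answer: -12269/400 ≈ -30.672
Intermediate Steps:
m = -4
j = 1600 (j = ((-3 - 4)*(-4 - 2) - 2)² = (-7*(-6) - 2)² = (42 - 2)² = 40² = 1600)
d(w) = 2*w
-98152/d(j) = -98152/(2*1600) = -98152/3200 = -98152*1/3200 = -12269/400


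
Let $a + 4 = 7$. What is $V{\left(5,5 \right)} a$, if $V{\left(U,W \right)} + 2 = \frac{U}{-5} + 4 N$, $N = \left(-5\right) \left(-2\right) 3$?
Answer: $351$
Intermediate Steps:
$N = 30$ ($N = 10 \cdot 3 = 30$)
$a = 3$ ($a = -4 + 7 = 3$)
$V{\left(U,W \right)} = 118 - \frac{U}{5}$ ($V{\left(U,W \right)} = -2 + \left(\frac{U}{-5} + 4 \cdot 30\right) = -2 + \left(U \left(- \frac{1}{5}\right) + 120\right) = -2 - \left(-120 + \frac{U}{5}\right) = 118 - \frac{U}{5}$)
$V{\left(5,5 \right)} a = \left(118 - 1\right) 3 = 117 \cdot 3 = 351$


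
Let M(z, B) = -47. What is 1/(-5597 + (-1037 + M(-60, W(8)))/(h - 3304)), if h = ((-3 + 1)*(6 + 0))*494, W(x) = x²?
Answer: -2308/12917605 ≈ -0.00017867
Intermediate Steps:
h = -5928 (h = -2*6*494 = -12*494 = -5928)
1/(-5597 + (-1037 + M(-60, W(8)))/(h - 3304)) = 1/(-5597 + (-1037 - 47)/(-5928 - 3304)) = 1/(-5597 - 1084/(-9232)) = 1/(-5597 - 1084*(-1/9232)) = 1/(-5597 + 271/2308) = 1/(-12917605/2308) = -2308/12917605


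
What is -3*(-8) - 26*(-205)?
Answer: 5354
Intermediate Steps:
-3*(-8) - 26*(-205) = 24 + 5330 = 5354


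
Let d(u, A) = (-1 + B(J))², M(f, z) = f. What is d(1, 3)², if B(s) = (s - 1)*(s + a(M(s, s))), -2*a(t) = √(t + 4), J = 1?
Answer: 1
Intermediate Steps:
a(t) = -√(4 + t)/2 (a(t) = -√(t + 4)/2 = -√(4 + t)/2)
B(s) = (-1 + s)*(s - √(4 + s)/2) (B(s) = (s - 1)*(s - √(4 + s)/2) = (-1 + s)*(s - √(4 + s)/2))
d(u, A) = 1 (d(u, A) = (-1 + (1² + √(4 + 1)/2 - 1*1 - ½*1*√(4 + 1)))² = (-1 + (1 + √5/2 - 1 - ½*1*√5))² = (-1 + (1 + √5/2 - 1 - √5/2))² = (-1 + 0)² = (-1)² = 1)
d(1, 3)² = 1² = 1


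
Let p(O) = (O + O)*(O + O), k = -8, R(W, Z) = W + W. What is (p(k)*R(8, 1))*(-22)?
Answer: -90112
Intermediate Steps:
R(W, Z) = 2*W
p(O) = 4*O² (p(O) = (2*O)*(2*O) = 4*O²)
(p(k)*R(8, 1))*(-22) = ((4*(-8)²)*(2*8))*(-22) = ((4*64)*16)*(-22) = (256*16)*(-22) = 4096*(-22) = -90112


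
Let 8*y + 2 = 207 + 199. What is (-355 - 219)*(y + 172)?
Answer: -127715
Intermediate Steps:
y = 101/2 (y = -¼ + (207 + 199)/8 = -¼ + (⅛)*406 = -¼ + 203/4 = 101/2 ≈ 50.500)
(-355 - 219)*(y + 172) = (-355 - 219)*(101/2 + 172) = -574*445/2 = -127715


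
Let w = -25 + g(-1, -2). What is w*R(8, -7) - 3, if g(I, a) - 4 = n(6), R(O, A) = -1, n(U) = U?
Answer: 12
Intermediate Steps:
g(I, a) = 10 (g(I, a) = 4 + 6 = 10)
w = -15 (w = -25 + 10 = -15)
w*R(8, -7) - 3 = -15*(-1) - 3 = 15 - 3 = 12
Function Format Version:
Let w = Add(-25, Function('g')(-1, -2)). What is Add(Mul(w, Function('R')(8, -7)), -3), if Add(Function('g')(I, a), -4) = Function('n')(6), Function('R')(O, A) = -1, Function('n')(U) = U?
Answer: 12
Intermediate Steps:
Function('g')(I, a) = 10 (Function('g')(I, a) = Add(4, 6) = 10)
w = -15 (w = Add(-25, 10) = -15)
Add(Mul(w, Function('R')(8, -7)), -3) = Add(Mul(-15, -1), -3) = Add(15, -3) = 12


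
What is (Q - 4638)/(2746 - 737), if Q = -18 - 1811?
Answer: -6467/2009 ≈ -3.2190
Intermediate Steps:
Q = -1829
(Q - 4638)/(2746 - 737) = (-1829 - 4638)/(2746 - 737) = -6467/2009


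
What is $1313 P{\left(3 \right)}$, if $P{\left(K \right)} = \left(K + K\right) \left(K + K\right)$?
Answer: $47268$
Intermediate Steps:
$P{\left(K \right)} = 4 K^{2}$ ($P{\left(K \right)} = 2 K 2 K = 4 K^{2}$)
$1313 P{\left(3 \right)} = 1313 \cdot 4 \cdot 3^{2} = 1313 \cdot 4 \cdot 9 = 1313 \cdot 36 = 47268$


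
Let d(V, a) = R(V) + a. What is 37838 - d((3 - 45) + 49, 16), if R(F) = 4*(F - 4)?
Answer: 37810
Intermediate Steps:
R(F) = -16 + 4*F (R(F) = 4*(-4 + F) = -16 + 4*F)
d(V, a) = -16 + a + 4*V (d(V, a) = (-16 + 4*V) + a = -16 + a + 4*V)
37838 - d((3 - 45) + 49, 16) = 37838 - (-16 + 16 + 4*((3 - 45) + 49)) = 37838 - (-16 + 16 + 4*(-42 + 49)) = 37838 - (-16 + 16 + 4*7) = 37838 - (-16 + 16 + 28) = 37838 - 1*28 = 37838 - 28 = 37810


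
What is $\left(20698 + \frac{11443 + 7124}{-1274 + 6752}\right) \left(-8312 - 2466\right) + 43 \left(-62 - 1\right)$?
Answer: $- \frac{203710645010}{913} \approx -2.2312 \cdot 10^{8}$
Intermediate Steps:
$\left(20698 + \frac{11443 + 7124}{-1274 + 6752}\right) \left(-8312 - 2466\right) + 43 \left(-62 - 1\right) = \left(20698 + \frac{18567}{5478}\right) \left(-10778\right) + 43 \left(-63\right) = \left(20698 + 18567 \cdot \frac{1}{5478}\right) \left(-10778\right) - 2709 = \left(20698 + \frac{6189}{1826}\right) \left(-10778\right) - 2709 = \frac{37800737}{1826} \left(-10778\right) - 2709 = - \frac{203708171693}{913} - 2709 = - \frac{203710645010}{913}$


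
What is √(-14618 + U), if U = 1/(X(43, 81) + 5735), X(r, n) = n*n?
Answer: 7*I*√11276117502/6148 ≈ 120.9*I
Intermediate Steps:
X(r, n) = n²
U = 1/12296 (U = 1/(81² + 5735) = 1/(6561 + 5735) = 1/12296 ≈ 8.1327e-5)
√(-14618 + U) = √(-14618 + 1/12296) = √(-179742927/12296) = 7*I*√11276117502/6148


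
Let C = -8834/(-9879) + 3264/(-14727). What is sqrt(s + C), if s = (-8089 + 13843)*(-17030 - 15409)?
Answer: 2*I*sqrt(109746166101806643456858)/48496011 ≈ 13662.0*I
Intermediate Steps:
s = -186654006 (s = 5754*(-32439) = -186654006)
C = 32617754/48496011 (C = -8834*(-1/9879) + 3264*(-1/14727) = 8834/9879 - 1088/4909 = 32617754/48496011 ≈ 0.67259)
sqrt(s + C) = sqrt(-186654006 + 32617754/48496011) = sqrt(-9051974695552312/48496011) = 2*I*sqrt(109746166101806643456858)/48496011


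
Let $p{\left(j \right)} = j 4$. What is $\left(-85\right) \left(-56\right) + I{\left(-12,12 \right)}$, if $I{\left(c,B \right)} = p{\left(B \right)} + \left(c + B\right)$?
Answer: $4808$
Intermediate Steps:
$p{\left(j \right)} = 4 j$
$I{\left(c,B \right)} = c + 5 B$ ($I{\left(c,B \right)} = 4 B + \left(c + B\right) = 4 B + \left(B + c\right) = c + 5 B$)
$\left(-85\right) \left(-56\right) + I{\left(-12,12 \right)} = \left(-85\right) \left(-56\right) + \left(-12 + 5 \cdot 12\right) = 4760 + \left(-12 + 60\right) = 4760 + 48 = 4808$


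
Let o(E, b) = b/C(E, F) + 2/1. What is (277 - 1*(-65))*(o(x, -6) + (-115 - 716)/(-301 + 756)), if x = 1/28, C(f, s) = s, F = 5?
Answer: -159714/455 ≈ -351.02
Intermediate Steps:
x = 1/28 ≈ 0.035714
o(E, b) = 2 + b/5 (o(E, b) = b/5 + 2/1 = b*(1/5) + 2*1 = b/5 + 2 = 2 + b/5)
(277 - 1*(-65))*(o(x, -6) + (-115 - 716)/(-301 + 756)) = (277 - 1*(-65))*((2 + (1/5)*(-6)) + (-115 - 716)/(-301 + 756)) = (277 + 65)*((2 - 6/5) - 831/455) = 342*(4/5 - 831*1/455) = 342*(4/5 - 831/455) = 342*(-467/455) = -159714/455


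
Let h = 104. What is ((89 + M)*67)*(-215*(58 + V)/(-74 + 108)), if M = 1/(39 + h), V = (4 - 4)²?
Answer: -5317058360/2431 ≈ -2.1872e+6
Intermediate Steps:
V = 0 (V = 0² = 0)
M = 1/143 (M = 1/(39 + 104) = 1/143 ≈ 0.0069930)
((89 + M)*67)*(-215*(58 + V)/(-74 + 108)) = ((89 + 1/143)*67)*(-215*(58 + 0)/(-74 + 108)) = ((12728/143)*67)*(-215/(34/58)) = 852776*(-215/(34*(1/58)))/143 = 852776*(-215/17/29)/143 = 852776*(-215*29/17)/143 = (852776/143)*(-6235/17) = -5317058360/2431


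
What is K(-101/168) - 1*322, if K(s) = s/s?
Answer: -321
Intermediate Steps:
K(s) = 1
K(-101/168) - 1*322 = 1 - 1*322 = 1 - 322 = -321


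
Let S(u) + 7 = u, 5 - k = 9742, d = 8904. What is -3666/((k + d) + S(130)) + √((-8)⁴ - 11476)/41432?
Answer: 1833/355 + 3*I*√205/20716 ≈ 5.1634 + 0.0020734*I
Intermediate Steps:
k = -9737 (k = 5 - 1*9742 = 5 - 9742 = -9737)
S(u) = -7 + u
-3666/((k + d) + S(130)) + √((-8)⁴ - 11476)/41432 = -3666/((-9737 + 8904) + (-7 + 130)) + √((-8)⁴ - 11476)/41432 = -3666/(-833 + 123) + √(4096 - 11476)*(1/41432) = -3666/(-710) + √(-7380)*(1/41432) = -3666*(-1/710) + (6*I*√205)*(1/41432) = 1833/355 + 3*I*√205/20716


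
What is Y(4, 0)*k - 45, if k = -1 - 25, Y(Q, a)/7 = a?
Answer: -45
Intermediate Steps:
Y(Q, a) = 7*a
k = -26
Y(4, 0)*k - 45 = (7*0)*(-26) - 45 = 0*(-26) - 45 = 0 - 45 = -45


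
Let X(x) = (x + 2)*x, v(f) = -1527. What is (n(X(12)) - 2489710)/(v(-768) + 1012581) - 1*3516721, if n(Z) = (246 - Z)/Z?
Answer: -33185575020673/9436504 ≈ -3.5167e+6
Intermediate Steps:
X(x) = x*(2 + x) (X(x) = (2 + x)*x = x*(2 + x))
n(Z) = (246 - Z)/Z
(n(X(12)) - 2489710)/(v(-768) + 1012581) - 1*3516721 = ((246 - 12*(2 + 12))/((12*(2 + 12))) - 2489710)/(-1527 + 1012581) - 1*3516721 = ((246 - 12*14)/((12*14)) - 2489710)/1011054 - 3516721 = ((246 - 1*168)/168 - 2489710)*(1/1011054) - 3516721 = ((246 - 168)/168 - 2489710)*(1/1011054) - 3516721 = ((1/168)*78 - 2489710)*(1/1011054) - 3516721 = (13/28 - 2489710)*(1/1011054) - 3516721 = -69711867/28*1/1011054 - 3516721 = -23237289/9436504 - 3516721 = -33185575020673/9436504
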